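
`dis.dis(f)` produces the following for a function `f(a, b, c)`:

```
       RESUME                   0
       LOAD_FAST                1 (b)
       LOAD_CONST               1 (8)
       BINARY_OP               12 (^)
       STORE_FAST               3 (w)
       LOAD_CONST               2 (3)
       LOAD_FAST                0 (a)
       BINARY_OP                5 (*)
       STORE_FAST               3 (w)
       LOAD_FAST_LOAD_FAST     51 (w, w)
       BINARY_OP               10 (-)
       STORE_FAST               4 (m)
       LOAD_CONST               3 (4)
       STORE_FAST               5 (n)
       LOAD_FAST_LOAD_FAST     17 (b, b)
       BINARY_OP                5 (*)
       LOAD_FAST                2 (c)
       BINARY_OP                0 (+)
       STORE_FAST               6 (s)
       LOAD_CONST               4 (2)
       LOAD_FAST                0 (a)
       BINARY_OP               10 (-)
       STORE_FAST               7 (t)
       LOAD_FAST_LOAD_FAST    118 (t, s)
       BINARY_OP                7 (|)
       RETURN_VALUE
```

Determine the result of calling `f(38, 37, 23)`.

-4

LOAD_FAST b → push 37. Stack: [37]
LOAD_CONST → push 8. Stack: [37, 8]
BINARY_OP ^ → 37 ^ 8 = 45. Stack: [45]
STORE_FAST w → w=45. Stack: []
LOAD_CONST → push 3. Stack: [3]
LOAD_FAST a → push 38. Stack: [3, 38]
BINARY_OP * → 3 * 38 = 114. Stack: [114]
STORE_FAST w → w=114. Stack: []
LOAD_FAST_LOAD_FAST w,w → push 114,114. Stack: [114, 114]
BINARY_OP - → 114 - 114 = 0. Stack: [0]
STORE_FAST m → m=0. Stack: []
LOAD_CONST → push 4. Stack: [4]
STORE_FAST n → n=4. Stack: []
LOAD_FAST_LOAD_FAST b,b → push 37,37. Stack: [37, 37]
BINARY_OP * → 37 * 37 = 1369. Stack: [1369]
LOAD_FAST c → push 23. Stack: [1369, 23]
BINARY_OP + → 1369 + 23 = 1392. Stack: [1392]
STORE_FAST s → s=1392. Stack: []
LOAD_CONST → push 2. Stack: [2]
LOAD_FAST a → push 38. Stack: [2, 38]
BINARY_OP - → 2 - 38 = -36. Stack: [-36]
STORE_FAST t → t=-36. Stack: []
LOAD_FAST_LOAD_FAST t,s → push -36,1392. Stack: [-36, 1392]
BINARY_OP | → -36 | 1392 = -4. Stack: [-4]
RETURN_VALUE → return -4.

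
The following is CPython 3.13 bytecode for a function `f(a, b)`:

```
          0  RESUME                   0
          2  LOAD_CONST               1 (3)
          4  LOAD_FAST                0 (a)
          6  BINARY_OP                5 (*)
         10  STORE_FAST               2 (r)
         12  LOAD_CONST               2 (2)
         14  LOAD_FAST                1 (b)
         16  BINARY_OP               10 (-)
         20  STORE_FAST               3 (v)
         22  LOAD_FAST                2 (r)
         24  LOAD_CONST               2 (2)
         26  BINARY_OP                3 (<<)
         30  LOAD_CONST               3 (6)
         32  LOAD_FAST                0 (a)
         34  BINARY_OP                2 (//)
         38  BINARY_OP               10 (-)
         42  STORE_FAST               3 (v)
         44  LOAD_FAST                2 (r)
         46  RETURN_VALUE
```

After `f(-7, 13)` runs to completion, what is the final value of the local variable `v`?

-83

LOAD_CONST → push 3. Stack: [3]
LOAD_FAST a → push -7. Stack: [3, -7]
BINARY_OP * → 3 * -7 = -21. Stack: [-21]
STORE_FAST r → r=-21. Stack: []
LOAD_CONST → push 2. Stack: [2]
LOAD_FAST b → push 13. Stack: [2, 13]
BINARY_OP - → 2 - 13 = -11. Stack: [-11]
STORE_FAST v → v=-11. Stack: []
LOAD_FAST r → push -21. Stack: [-21]
LOAD_CONST → push 2. Stack: [-21, 2]
BINARY_OP << → -21 << 2 = -84. Stack: [-84]
LOAD_CONST → push 6. Stack: [-84, 6]
LOAD_FAST a → push -7. Stack: [-84, 6, -7]
BINARY_OP // → 6 // -7 = -1. Stack: [-84, -1]
BINARY_OP - → -84 - -1 = -83. Stack: [-83]
STORE_FAST v → v=-83. Stack: []
LOAD_FAST r → push -21. Stack: [-21]
RETURN_VALUE → return -21.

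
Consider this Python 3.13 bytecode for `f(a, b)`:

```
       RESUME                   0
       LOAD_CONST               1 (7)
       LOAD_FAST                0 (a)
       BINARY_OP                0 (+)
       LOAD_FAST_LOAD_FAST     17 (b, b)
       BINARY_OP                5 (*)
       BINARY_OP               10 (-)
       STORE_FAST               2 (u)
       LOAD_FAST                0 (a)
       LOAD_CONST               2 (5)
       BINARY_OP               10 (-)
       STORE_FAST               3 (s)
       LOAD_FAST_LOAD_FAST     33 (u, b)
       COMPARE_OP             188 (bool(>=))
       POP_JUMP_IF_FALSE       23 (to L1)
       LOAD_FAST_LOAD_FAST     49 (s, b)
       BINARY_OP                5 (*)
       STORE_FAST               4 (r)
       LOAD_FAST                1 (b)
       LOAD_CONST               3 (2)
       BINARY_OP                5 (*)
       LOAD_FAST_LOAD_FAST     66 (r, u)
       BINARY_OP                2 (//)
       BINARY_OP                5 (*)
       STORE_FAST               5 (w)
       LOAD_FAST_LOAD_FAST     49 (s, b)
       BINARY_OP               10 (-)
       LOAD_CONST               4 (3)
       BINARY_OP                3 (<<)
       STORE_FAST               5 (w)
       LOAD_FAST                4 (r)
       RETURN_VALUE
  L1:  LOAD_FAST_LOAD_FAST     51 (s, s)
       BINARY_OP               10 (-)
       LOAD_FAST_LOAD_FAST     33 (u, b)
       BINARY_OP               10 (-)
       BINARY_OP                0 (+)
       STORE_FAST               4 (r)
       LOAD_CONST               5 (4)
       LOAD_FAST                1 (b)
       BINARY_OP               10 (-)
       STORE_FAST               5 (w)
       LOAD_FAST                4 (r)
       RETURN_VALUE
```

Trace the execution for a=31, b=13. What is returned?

LOAD_CONST → push 7. Stack: [7]
LOAD_FAST a → push 31. Stack: [7, 31]
BINARY_OP + → 7 + 31 = 38. Stack: [38]
LOAD_FAST_LOAD_FAST b,b → push 13,13. Stack: [38, 13, 13]
BINARY_OP * → 13 * 13 = 169. Stack: [38, 169]
BINARY_OP - → 38 - 169 = -131. Stack: [-131]
STORE_FAST u → u=-131. Stack: []
LOAD_FAST a → push 31. Stack: [31]
LOAD_CONST → push 5. Stack: [31, 5]
BINARY_OP - → 31 - 5 = 26. Stack: [26]
STORE_FAST s → s=26. Stack: []
LOAD_FAST_LOAD_FAST u,b → push -131,13. Stack: [-131, 13]
COMPARE_OP bool(>=) → -131 vs 13 = False. Stack: [False]
POP_JUMP_IF_FALSE → pop False; jump. Stack: []
LOAD_FAST_LOAD_FAST s,s → push 26,26. Stack: [26, 26]
BINARY_OP - → 26 - 26 = 0. Stack: [0]
LOAD_FAST_LOAD_FAST u,b → push -131,13. Stack: [0, -131, 13]
BINARY_OP - → -131 - 13 = -144. Stack: [0, -144]
BINARY_OP + → 0 + -144 = -144. Stack: [-144]
STORE_FAST r → r=-144. Stack: []
LOAD_CONST → push 4. Stack: [4]
LOAD_FAST b → push 13. Stack: [4, 13]
BINARY_OP - → 4 - 13 = -9. Stack: [-9]
STORE_FAST w → w=-9. Stack: []
LOAD_FAST r → push -144. Stack: [-144]
RETURN_VALUE → return -144.

-144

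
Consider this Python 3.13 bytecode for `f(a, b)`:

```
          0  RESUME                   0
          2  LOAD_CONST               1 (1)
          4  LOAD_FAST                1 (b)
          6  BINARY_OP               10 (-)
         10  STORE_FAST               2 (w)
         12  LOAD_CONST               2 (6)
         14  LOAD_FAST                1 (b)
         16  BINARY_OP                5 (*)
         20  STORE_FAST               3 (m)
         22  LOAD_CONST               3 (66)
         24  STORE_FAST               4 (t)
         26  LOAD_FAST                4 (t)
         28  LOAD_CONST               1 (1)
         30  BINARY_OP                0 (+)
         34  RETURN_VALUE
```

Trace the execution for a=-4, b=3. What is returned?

LOAD_CONST → push 1. Stack: [1]
LOAD_FAST b → push 3. Stack: [1, 3]
BINARY_OP - → 1 - 3 = -2. Stack: [-2]
STORE_FAST w → w=-2. Stack: []
LOAD_CONST → push 6. Stack: [6]
LOAD_FAST b → push 3. Stack: [6, 3]
BINARY_OP * → 6 * 3 = 18. Stack: [18]
STORE_FAST m → m=18. Stack: []
LOAD_CONST → push 66. Stack: [66]
STORE_FAST t → t=66. Stack: []
LOAD_FAST t → push 66. Stack: [66]
LOAD_CONST → push 1. Stack: [66, 1]
BINARY_OP + → 66 + 1 = 67. Stack: [67]
RETURN_VALUE → return 67.

67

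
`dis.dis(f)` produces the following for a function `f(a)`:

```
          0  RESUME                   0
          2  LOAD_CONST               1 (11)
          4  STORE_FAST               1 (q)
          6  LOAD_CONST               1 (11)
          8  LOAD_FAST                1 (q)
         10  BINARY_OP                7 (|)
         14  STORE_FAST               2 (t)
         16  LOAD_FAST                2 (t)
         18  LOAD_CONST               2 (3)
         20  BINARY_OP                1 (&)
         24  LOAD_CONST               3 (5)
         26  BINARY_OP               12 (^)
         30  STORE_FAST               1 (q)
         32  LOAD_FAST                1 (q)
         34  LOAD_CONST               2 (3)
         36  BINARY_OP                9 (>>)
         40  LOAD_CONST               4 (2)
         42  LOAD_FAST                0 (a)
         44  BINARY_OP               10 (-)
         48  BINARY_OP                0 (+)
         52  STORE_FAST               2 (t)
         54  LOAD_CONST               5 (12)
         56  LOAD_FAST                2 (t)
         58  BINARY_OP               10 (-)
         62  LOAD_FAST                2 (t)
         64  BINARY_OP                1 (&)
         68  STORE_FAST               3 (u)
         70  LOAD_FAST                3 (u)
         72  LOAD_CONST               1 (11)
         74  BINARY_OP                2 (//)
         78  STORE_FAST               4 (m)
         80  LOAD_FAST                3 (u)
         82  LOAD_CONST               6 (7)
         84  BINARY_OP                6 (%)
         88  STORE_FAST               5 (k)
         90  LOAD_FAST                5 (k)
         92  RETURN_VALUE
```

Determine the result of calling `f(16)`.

LOAD_CONST → push 11. Stack: [11]
STORE_FAST q → q=11. Stack: []
LOAD_CONST → push 11. Stack: [11]
LOAD_FAST q → push 11. Stack: [11, 11]
BINARY_OP | → 11 | 11 = 11. Stack: [11]
STORE_FAST t → t=11. Stack: []
LOAD_FAST t → push 11. Stack: [11]
LOAD_CONST → push 3. Stack: [11, 3]
BINARY_OP & → 11 & 3 = 3. Stack: [3]
LOAD_CONST → push 5. Stack: [3, 5]
BINARY_OP ^ → 3 ^ 5 = 6. Stack: [6]
STORE_FAST q → q=6. Stack: []
LOAD_FAST q → push 6. Stack: [6]
LOAD_CONST → push 3. Stack: [6, 3]
BINARY_OP >> → 6 >> 3 = 0. Stack: [0]
LOAD_CONST → push 2. Stack: [0, 2]
LOAD_FAST a → push 16. Stack: [0, 2, 16]
BINARY_OP - → 2 - 16 = -14. Stack: [0, -14]
BINARY_OP + → 0 + -14 = -14. Stack: [-14]
STORE_FAST t → t=-14. Stack: []
LOAD_CONST → push 12. Stack: [12]
LOAD_FAST t → push -14. Stack: [12, -14]
BINARY_OP - → 12 - -14 = 26. Stack: [26]
LOAD_FAST t → push -14. Stack: [26, -14]
BINARY_OP & → 26 & -14 = 18. Stack: [18]
STORE_FAST u → u=18. Stack: []
LOAD_FAST u → push 18. Stack: [18]
LOAD_CONST → push 11. Stack: [18, 11]
BINARY_OP // → 18 // 11 = 1. Stack: [1]
STORE_FAST m → m=1. Stack: []
LOAD_FAST u → push 18. Stack: [18]
LOAD_CONST → push 7. Stack: [18, 7]
BINARY_OP % → 18 % 7 = 4. Stack: [4]
STORE_FAST k → k=4. Stack: []
LOAD_FAST k → push 4. Stack: [4]
RETURN_VALUE → return 4.

4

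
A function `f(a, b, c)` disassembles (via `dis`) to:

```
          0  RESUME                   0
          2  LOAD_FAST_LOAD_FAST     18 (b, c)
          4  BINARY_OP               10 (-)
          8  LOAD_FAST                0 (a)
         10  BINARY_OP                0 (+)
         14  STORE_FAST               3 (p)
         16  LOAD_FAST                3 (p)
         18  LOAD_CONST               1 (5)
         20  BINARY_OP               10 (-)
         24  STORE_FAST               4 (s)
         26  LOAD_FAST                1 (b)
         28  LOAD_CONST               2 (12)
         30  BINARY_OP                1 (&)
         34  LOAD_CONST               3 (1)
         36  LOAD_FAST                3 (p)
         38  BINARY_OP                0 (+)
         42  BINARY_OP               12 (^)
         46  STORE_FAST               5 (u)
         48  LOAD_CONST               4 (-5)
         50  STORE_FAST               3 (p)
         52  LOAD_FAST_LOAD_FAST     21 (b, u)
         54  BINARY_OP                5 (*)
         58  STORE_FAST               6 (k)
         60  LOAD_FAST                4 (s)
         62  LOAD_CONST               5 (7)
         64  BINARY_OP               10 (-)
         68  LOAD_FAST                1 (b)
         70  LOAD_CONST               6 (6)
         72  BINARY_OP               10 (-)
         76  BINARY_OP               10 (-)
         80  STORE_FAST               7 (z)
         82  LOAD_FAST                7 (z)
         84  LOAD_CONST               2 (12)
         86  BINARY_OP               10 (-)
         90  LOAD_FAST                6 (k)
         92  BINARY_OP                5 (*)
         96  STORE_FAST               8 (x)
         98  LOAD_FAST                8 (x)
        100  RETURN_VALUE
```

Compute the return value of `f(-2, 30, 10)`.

-27900

LOAD_FAST_LOAD_FAST b,c → push 30,10. Stack: [30, 10]
BINARY_OP - → 30 - 10 = 20. Stack: [20]
LOAD_FAST a → push -2. Stack: [20, -2]
BINARY_OP + → 20 + -2 = 18. Stack: [18]
STORE_FAST p → p=18. Stack: []
LOAD_FAST p → push 18. Stack: [18]
LOAD_CONST → push 5. Stack: [18, 5]
BINARY_OP - → 18 - 5 = 13. Stack: [13]
STORE_FAST s → s=13. Stack: []
LOAD_FAST b → push 30. Stack: [30]
LOAD_CONST → push 12. Stack: [30, 12]
BINARY_OP & → 30 & 12 = 12. Stack: [12]
LOAD_CONST → push 1. Stack: [12, 1]
LOAD_FAST p → push 18. Stack: [12, 1, 18]
BINARY_OP + → 1 + 18 = 19. Stack: [12, 19]
BINARY_OP ^ → 12 ^ 19 = 31. Stack: [31]
STORE_FAST u → u=31. Stack: []
LOAD_CONST → push -5. Stack: [-5]
STORE_FAST p → p=-5. Stack: []
LOAD_FAST_LOAD_FAST b,u → push 30,31. Stack: [30, 31]
BINARY_OP * → 30 * 31 = 930. Stack: [930]
STORE_FAST k → k=930. Stack: []
LOAD_FAST s → push 13. Stack: [13]
LOAD_CONST → push 7. Stack: [13, 7]
BINARY_OP - → 13 - 7 = 6. Stack: [6]
LOAD_FAST b → push 30. Stack: [6, 30]
LOAD_CONST → push 6. Stack: [6, 30, 6]
BINARY_OP - → 30 - 6 = 24. Stack: [6, 24]
BINARY_OP - → 6 - 24 = -18. Stack: [-18]
STORE_FAST z → z=-18. Stack: []
LOAD_FAST z → push -18. Stack: [-18]
LOAD_CONST → push 12. Stack: [-18, 12]
BINARY_OP - → -18 - 12 = -30. Stack: [-30]
LOAD_FAST k → push 930. Stack: [-30, 930]
BINARY_OP * → -30 * 930 = -27900. Stack: [-27900]
STORE_FAST x → x=-27900. Stack: []
LOAD_FAST x → push -27900. Stack: [-27900]
RETURN_VALUE → return -27900.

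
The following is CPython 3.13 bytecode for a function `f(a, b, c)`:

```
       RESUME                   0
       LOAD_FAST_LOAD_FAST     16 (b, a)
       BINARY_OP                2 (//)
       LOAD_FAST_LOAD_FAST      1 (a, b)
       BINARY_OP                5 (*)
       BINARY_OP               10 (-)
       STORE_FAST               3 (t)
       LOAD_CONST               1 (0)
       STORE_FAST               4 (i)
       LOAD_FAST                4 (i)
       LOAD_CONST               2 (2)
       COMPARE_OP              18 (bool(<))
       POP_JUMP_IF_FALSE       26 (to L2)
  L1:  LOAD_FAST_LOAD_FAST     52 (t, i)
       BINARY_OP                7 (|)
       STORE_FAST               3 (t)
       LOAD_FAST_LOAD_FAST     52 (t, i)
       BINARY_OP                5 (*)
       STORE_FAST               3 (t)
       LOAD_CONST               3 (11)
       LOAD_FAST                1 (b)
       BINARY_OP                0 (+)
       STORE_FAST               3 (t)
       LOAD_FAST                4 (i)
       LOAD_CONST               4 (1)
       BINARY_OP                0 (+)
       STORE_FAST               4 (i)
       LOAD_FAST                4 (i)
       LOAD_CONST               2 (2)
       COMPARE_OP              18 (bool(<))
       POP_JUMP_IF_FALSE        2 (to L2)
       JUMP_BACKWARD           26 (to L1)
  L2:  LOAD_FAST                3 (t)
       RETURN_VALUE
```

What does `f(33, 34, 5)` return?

45

LOAD_FAST_LOAD_FAST b,a → push 34,33. Stack: [34, 33]
BINARY_OP // → 34 // 33 = 1. Stack: [1]
LOAD_FAST_LOAD_FAST a,b → push 33,34. Stack: [1, 33, 34]
BINARY_OP * → 33 * 34 = 1122. Stack: [1, 1122]
BINARY_OP - → 1 - 1122 = -1121. Stack: [-1121]
STORE_FAST t → t=-1121. Stack: []
LOAD_CONST → push 0. Stack: [0]
STORE_FAST i → i=0. Stack: []
LOAD_FAST i → push 0. Stack: [0]
LOAD_CONST → push 2. Stack: [0, 2]
COMPARE_OP bool(<) → 0 vs 2 = True. Stack: [True]
POP_JUMP_IF_FALSE → pop True; no jump. Stack: []
LOAD_FAST_LOAD_FAST t,i → push -1121,0. Stack: [-1121, 0]
BINARY_OP | → -1121 | 0 = -1121. Stack: [-1121]
STORE_FAST t → t=-1121. Stack: []
LOAD_FAST_LOAD_FAST t,i → push -1121,0. Stack: [-1121, 0]
BINARY_OP * → -1121 * 0 = 0. Stack: [0]
STORE_FAST t → t=0. Stack: []
LOAD_CONST → push 11. Stack: [11]
LOAD_FAST b → push 34. Stack: [11, 34]
BINARY_OP + → 11 + 34 = 45. Stack: [45]
STORE_FAST t → t=45. Stack: []
LOAD_FAST i → push 0. Stack: [0]
LOAD_CONST → push 1. Stack: [0, 1]
BINARY_OP + → 0 + 1 = 1. Stack: [1]
STORE_FAST i → i=1. Stack: []
LOAD_FAST i → push 1. Stack: [1]
LOAD_CONST → push 2. Stack: [1, 2]
COMPARE_OP bool(<) → 1 vs 2 = True. Stack: [True]
POP_JUMP_IF_FALSE → pop True; no jump. Stack: []
LOAD_FAST_LOAD_FAST t,i → push 45,1. Stack: [45, 1]
BINARY_OP | → 45 | 1 = 45. Stack: [45]
STORE_FAST t → t=45. Stack: []
LOAD_FAST_LOAD_FAST t,i → push 45,1. Stack: [45, 1]
BINARY_OP * → 45 * 1 = 45. Stack: [45]
STORE_FAST t → t=45. Stack: []
LOAD_CONST → push 11. Stack: [11]
LOAD_FAST b → push 34. Stack: [11, 34]
BINARY_OP + → 11 + 34 = 45. Stack: [45]
STORE_FAST t → t=45. Stack: []
LOAD_FAST i → push 1. Stack: [1]
LOAD_CONST → push 1. Stack: [1, 1]
BINARY_OP + → 1 + 1 = 2. Stack: [2]
STORE_FAST i → i=2. Stack: []
LOAD_FAST i → push 2. Stack: [2]
LOAD_CONST → push 2. Stack: [2, 2]
COMPARE_OP bool(<) → 2 vs 2 = False. Stack: [False]
POP_JUMP_IF_FALSE → pop False; jump. Stack: []
LOAD_FAST t → push 45. Stack: [45]
RETURN_VALUE → return 45.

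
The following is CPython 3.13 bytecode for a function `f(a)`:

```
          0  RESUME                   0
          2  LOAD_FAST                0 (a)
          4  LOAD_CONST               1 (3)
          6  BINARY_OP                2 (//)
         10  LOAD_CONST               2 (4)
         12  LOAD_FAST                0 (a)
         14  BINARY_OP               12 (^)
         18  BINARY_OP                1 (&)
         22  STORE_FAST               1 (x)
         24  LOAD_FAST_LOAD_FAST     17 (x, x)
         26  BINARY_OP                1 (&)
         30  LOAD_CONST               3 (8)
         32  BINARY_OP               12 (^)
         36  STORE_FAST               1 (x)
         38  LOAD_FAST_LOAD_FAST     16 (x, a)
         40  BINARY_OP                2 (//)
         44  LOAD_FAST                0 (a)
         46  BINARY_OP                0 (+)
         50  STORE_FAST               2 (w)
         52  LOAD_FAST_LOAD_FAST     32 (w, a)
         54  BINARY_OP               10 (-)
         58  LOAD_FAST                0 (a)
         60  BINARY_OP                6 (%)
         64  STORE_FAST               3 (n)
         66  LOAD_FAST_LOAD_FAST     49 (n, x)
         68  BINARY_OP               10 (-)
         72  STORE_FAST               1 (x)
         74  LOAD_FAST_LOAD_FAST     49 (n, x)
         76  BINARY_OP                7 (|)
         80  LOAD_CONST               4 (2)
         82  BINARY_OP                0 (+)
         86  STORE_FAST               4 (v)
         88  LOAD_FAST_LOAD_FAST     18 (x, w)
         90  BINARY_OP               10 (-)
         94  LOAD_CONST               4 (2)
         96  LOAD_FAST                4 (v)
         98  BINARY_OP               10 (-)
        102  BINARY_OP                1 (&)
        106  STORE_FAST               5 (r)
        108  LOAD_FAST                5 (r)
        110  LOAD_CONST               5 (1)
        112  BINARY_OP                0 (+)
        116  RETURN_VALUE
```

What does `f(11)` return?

9

LOAD_FAST a → push 11. Stack: [11]
LOAD_CONST → push 3. Stack: [11, 3]
BINARY_OP // → 11 // 3 = 3. Stack: [3]
LOAD_CONST → push 4. Stack: [3, 4]
LOAD_FAST a → push 11. Stack: [3, 4, 11]
BINARY_OP ^ → 4 ^ 11 = 15. Stack: [3, 15]
BINARY_OP & → 3 & 15 = 3. Stack: [3]
STORE_FAST x → x=3. Stack: []
LOAD_FAST_LOAD_FAST x,x → push 3,3. Stack: [3, 3]
BINARY_OP & → 3 & 3 = 3. Stack: [3]
LOAD_CONST → push 8. Stack: [3, 8]
BINARY_OP ^ → 3 ^ 8 = 11. Stack: [11]
STORE_FAST x → x=11. Stack: []
LOAD_FAST_LOAD_FAST x,a → push 11,11. Stack: [11, 11]
BINARY_OP // → 11 // 11 = 1. Stack: [1]
LOAD_FAST a → push 11. Stack: [1, 11]
BINARY_OP + → 1 + 11 = 12. Stack: [12]
STORE_FAST w → w=12. Stack: []
LOAD_FAST_LOAD_FAST w,a → push 12,11. Stack: [12, 11]
BINARY_OP - → 12 - 11 = 1. Stack: [1]
LOAD_FAST a → push 11. Stack: [1, 11]
BINARY_OP % → 1 % 11 = 1. Stack: [1]
STORE_FAST n → n=1. Stack: []
LOAD_FAST_LOAD_FAST n,x → push 1,11. Stack: [1, 11]
BINARY_OP - → 1 - 11 = -10. Stack: [-10]
STORE_FAST x → x=-10. Stack: []
LOAD_FAST_LOAD_FAST n,x → push 1,-10. Stack: [1, -10]
BINARY_OP | → 1 | -10 = -9. Stack: [-9]
LOAD_CONST → push 2. Stack: [-9, 2]
BINARY_OP + → -9 + 2 = -7. Stack: [-7]
STORE_FAST v → v=-7. Stack: []
LOAD_FAST_LOAD_FAST x,w → push -10,12. Stack: [-10, 12]
BINARY_OP - → -10 - 12 = -22. Stack: [-22]
LOAD_CONST → push 2. Stack: [-22, 2]
LOAD_FAST v → push -7. Stack: [-22, 2, -7]
BINARY_OP - → 2 - -7 = 9. Stack: [-22, 9]
BINARY_OP & → -22 & 9 = 8. Stack: [8]
STORE_FAST r → r=8. Stack: []
LOAD_FAST r → push 8. Stack: [8]
LOAD_CONST → push 1. Stack: [8, 1]
BINARY_OP + → 8 + 1 = 9. Stack: [9]
RETURN_VALUE → return 9.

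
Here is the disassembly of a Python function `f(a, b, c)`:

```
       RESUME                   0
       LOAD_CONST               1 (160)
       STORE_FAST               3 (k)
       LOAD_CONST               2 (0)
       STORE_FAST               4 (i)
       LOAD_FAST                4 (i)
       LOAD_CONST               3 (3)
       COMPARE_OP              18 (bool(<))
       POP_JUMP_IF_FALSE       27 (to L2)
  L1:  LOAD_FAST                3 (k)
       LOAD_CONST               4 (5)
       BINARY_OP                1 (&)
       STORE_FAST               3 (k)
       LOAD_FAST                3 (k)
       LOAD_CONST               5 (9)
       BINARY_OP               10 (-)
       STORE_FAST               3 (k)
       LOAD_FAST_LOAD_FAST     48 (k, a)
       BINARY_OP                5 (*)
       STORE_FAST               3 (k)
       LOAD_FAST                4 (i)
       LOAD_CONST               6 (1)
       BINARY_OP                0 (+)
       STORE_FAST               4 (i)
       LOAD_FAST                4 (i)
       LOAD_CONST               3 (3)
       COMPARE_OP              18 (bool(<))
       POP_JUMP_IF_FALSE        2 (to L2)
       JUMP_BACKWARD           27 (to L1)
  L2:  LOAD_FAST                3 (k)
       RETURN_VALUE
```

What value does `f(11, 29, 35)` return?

-55

LOAD_CONST → push 160. Stack: [160]
STORE_FAST k → k=160. Stack: []
LOAD_CONST → push 0. Stack: [0]
STORE_FAST i → i=0. Stack: []
LOAD_FAST i → push 0. Stack: [0]
LOAD_CONST → push 3. Stack: [0, 3]
COMPARE_OP bool(<) → 0 vs 3 = True. Stack: [True]
POP_JUMP_IF_FALSE → pop True; no jump. Stack: []
LOAD_FAST k → push 160. Stack: [160]
LOAD_CONST → push 5. Stack: [160, 5]
BINARY_OP & → 160 & 5 = 0. Stack: [0]
STORE_FAST k → k=0. Stack: []
LOAD_FAST k → push 0. Stack: [0]
LOAD_CONST → push 9. Stack: [0, 9]
BINARY_OP - → 0 - 9 = -9. Stack: [-9]
STORE_FAST k → k=-9. Stack: []
LOAD_FAST_LOAD_FAST k,a → push -9,11. Stack: [-9, 11]
BINARY_OP * → -9 * 11 = -99. Stack: [-99]
STORE_FAST k → k=-99. Stack: []
LOAD_FAST i → push 0. Stack: [0]
LOAD_CONST → push 1. Stack: [0, 1]
BINARY_OP + → 0 + 1 = 1. Stack: [1]
STORE_FAST i → i=1. Stack: []
LOAD_FAST i → push 1. Stack: [1]
LOAD_CONST → push 3. Stack: [1, 3]
COMPARE_OP bool(<) → 1 vs 3 = True. Stack: [True]
POP_JUMP_IF_FALSE → pop True; no jump. Stack: []
LOAD_FAST k → push -99. Stack: [-99]
LOAD_CONST → push 5. Stack: [-99, 5]
BINARY_OP & → -99 & 5 = 5. Stack: [5]
STORE_FAST k → k=5. Stack: []
LOAD_FAST k → push 5. Stack: [5]
LOAD_CONST → push 9. Stack: [5, 9]
BINARY_OP - → 5 - 9 = -4. Stack: [-4]
STORE_FAST k → k=-4. Stack: []
LOAD_FAST_LOAD_FAST k,a → push -4,11. Stack: [-4, 11]
BINARY_OP * → -4 * 11 = -44. Stack: [-44]
STORE_FAST k → k=-44. Stack: []
LOAD_FAST i → push 1. Stack: [1]
LOAD_CONST → push 1. Stack: [1, 1]
BINARY_OP + → 1 + 1 = 2. Stack: [2]
STORE_FAST i → i=2. Stack: []
LOAD_FAST i → push 2. Stack: [2]
LOAD_CONST → push 3. Stack: [2, 3]
COMPARE_OP bool(<) → 2 vs 3 = True. Stack: [True]
POP_JUMP_IF_FALSE → pop True; no jump. Stack: []
LOAD_FAST k → push -44. Stack: [-44]
LOAD_CONST → push 5. Stack: [-44, 5]
BINARY_OP & → -44 & 5 = 4. Stack: [4]
STORE_FAST k → k=4. Stack: []
LOAD_FAST k → push 4. Stack: [4]
LOAD_CONST → push 9. Stack: [4, 9]
BINARY_OP - → 4 - 9 = -5. Stack: [-5]
STORE_FAST k → k=-5. Stack: []
LOAD_FAST_LOAD_FAST k,a → push -5,11. Stack: [-5, 11]
BINARY_OP * → -5 * 11 = -55. Stack: [-55]
STORE_FAST k → k=-55. Stack: []
LOAD_FAST i → push 2. Stack: [2]
LOAD_CONST → push 1. Stack: [2, 1]
BINARY_OP + → 2 + 1 = 3. Stack: [3]
STORE_FAST i → i=3. Stack: []
LOAD_FAST i → push 3. Stack: [3]
LOAD_CONST → push 3. Stack: [3, 3]
COMPARE_OP bool(<) → 3 vs 3 = False. Stack: [False]
POP_JUMP_IF_FALSE → pop False; jump. Stack: []
LOAD_FAST k → push -55. Stack: [-55]
RETURN_VALUE → return -55.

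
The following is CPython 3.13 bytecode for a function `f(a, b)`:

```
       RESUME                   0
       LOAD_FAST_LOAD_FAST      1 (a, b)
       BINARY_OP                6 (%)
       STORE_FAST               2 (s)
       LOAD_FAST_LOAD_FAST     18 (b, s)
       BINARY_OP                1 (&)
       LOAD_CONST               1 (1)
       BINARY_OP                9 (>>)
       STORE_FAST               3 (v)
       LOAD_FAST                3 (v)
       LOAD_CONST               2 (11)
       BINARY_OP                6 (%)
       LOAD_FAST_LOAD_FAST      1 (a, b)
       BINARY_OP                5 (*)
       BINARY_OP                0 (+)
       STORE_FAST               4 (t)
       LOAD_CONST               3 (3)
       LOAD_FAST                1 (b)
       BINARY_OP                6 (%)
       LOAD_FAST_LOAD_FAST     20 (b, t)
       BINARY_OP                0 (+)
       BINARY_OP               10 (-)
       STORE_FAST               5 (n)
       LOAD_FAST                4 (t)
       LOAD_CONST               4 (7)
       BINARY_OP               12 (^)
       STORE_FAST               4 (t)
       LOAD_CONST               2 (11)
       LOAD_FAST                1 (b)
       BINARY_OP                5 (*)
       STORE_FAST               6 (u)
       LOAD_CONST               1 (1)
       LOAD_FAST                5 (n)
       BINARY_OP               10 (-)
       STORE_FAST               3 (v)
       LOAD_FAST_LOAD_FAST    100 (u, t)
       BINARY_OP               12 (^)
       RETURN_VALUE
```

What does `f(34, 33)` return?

LOAD_FAST_LOAD_FAST a,b → push 34,33. Stack: [34, 33]
BINARY_OP % → 34 % 33 = 1. Stack: [1]
STORE_FAST s → s=1. Stack: []
LOAD_FAST_LOAD_FAST b,s → push 33,1. Stack: [33, 1]
BINARY_OP & → 33 & 1 = 1. Stack: [1]
LOAD_CONST → push 1. Stack: [1, 1]
BINARY_OP >> → 1 >> 1 = 0. Stack: [0]
STORE_FAST v → v=0. Stack: []
LOAD_FAST v → push 0. Stack: [0]
LOAD_CONST → push 11. Stack: [0, 11]
BINARY_OP % → 0 % 11 = 0. Stack: [0]
LOAD_FAST_LOAD_FAST a,b → push 34,33. Stack: [0, 34, 33]
BINARY_OP * → 34 * 33 = 1122. Stack: [0, 1122]
BINARY_OP + → 0 + 1122 = 1122. Stack: [1122]
STORE_FAST t → t=1122. Stack: []
LOAD_CONST → push 3. Stack: [3]
LOAD_FAST b → push 33. Stack: [3, 33]
BINARY_OP % → 3 % 33 = 3. Stack: [3]
LOAD_FAST_LOAD_FAST b,t → push 33,1122. Stack: [3, 33, 1122]
BINARY_OP + → 33 + 1122 = 1155. Stack: [3, 1155]
BINARY_OP - → 3 - 1155 = -1152. Stack: [-1152]
STORE_FAST n → n=-1152. Stack: []
LOAD_FAST t → push 1122. Stack: [1122]
LOAD_CONST → push 7. Stack: [1122, 7]
BINARY_OP ^ → 1122 ^ 7 = 1125. Stack: [1125]
STORE_FAST t → t=1125. Stack: []
LOAD_CONST → push 11. Stack: [11]
LOAD_FAST b → push 33. Stack: [11, 33]
BINARY_OP * → 11 * 33 = 363. Stack: [363]
STORE_FAST u → u=363. Stack: []
LOAD_CONST → push 1. Stack: [1]
LOAD_FAST n → push -1152. Stack: [1, -1152]
BINARY_OP - → 1 - -1152 = 1153. Stack: [1153]
STORE_FAST v → v=1153. Stack: []
LOAD_FAST_LOAD_FAST u,t → push 363,1125. Stack: [363, 1125]
BINARY_OP ^ → 363 ^ 1125 = 1294. Stack: [1294]
RETURN_VALUE → return 1294.

1294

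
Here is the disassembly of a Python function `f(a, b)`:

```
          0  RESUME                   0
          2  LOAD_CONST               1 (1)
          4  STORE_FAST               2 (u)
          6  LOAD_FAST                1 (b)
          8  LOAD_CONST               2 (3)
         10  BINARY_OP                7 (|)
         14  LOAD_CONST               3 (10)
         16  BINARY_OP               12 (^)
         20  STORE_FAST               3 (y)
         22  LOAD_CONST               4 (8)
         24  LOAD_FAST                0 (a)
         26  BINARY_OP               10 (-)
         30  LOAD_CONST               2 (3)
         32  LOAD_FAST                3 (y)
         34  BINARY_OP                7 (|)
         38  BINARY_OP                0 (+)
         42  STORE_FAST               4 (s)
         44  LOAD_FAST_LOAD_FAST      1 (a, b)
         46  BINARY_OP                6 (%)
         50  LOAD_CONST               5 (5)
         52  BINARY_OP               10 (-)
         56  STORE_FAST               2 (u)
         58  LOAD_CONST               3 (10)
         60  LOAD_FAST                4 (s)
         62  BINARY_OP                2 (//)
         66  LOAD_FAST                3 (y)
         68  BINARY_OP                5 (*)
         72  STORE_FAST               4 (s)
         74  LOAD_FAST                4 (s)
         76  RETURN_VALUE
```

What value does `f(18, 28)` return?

LOAD_CONST → push 1. Stack: [1]
STORE_FAST u → u=1. Stack: []
LOAD_FAST b → push 28. Stack: [28]
LOAD_CONST → push 3. Stack: [28, 3]
BINARY_OP | → 28 | 3 = 31. Stack: [31]
LOAD_CONST → push 10. Stack: [31, 10]
BINARY_OP ^ → 31 ^ 10 = 21. Stack: [21]
STORE_FAST y → y=21. Stack: []
LOAD_CONST → push 8. Stack: [8]
LOAD_FAST a → push 18. Stack: [8, 18]
BINARY_OP - → 8 - 18 = -10. Stack: [-10]
LOAD_CONST → push 3. Stack: [-10, 3]
LOAD_FAST y → push 21. Stack: [-10, 3, 21]
BINARY_OP | → 3 | 21 = 23. Stack: [-10, 23]
BINARY_OP + → -10 + 23 = 13. Stack: [13]
STORE_FAST s → s=13. Stack: []
LOAD_FAST_LOAD_FAST a,b → push 18,28. Stack: [18, 28]
BINARY_OP % → 18 % 28 = 18. Stack: [18]
LOAD_CONST → push 5. Stack: [18, 5]
BINARY_OP - → 18 - 5 = 13. Stack: [13]
STORE_FAST u → u=13. Stack: []
LOAD_CONST → push 10. Stack: [10]
LOAD_FAST s → push 13. Stack: [10, 13]
BINARY_OP // → 10 // 13 = 0. Stack: [0]
LOAD_FAST y → push 21. Stack: [0, 21]
BINARY_OP * → 0 * 21 = 0. Stack: [0]
STORE_FAST s → s=0. Stack: []
LOAD_FAST s → push 0. Stack: [0]
RETURN_VALUE → return 0.

0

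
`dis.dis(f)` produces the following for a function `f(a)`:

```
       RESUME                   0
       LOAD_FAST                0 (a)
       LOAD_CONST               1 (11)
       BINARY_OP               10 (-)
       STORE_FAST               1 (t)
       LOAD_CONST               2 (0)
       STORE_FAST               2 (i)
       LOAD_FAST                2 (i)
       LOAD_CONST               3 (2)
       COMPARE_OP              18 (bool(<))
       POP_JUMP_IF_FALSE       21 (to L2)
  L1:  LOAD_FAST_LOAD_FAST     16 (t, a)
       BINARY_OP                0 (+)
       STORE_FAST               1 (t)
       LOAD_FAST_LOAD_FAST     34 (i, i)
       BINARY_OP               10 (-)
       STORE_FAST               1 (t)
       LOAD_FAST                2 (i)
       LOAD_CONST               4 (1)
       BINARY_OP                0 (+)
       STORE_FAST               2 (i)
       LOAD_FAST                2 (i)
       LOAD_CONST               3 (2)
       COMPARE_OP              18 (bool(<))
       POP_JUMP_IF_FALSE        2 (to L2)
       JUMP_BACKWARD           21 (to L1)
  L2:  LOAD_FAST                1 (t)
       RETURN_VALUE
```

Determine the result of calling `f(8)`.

0

LOAD_FAST a → push 8. Stack: [8]
LOAD_CONST → push 11. Stack: [8, 11]
BINARY_OP - → 8 - 11 = -3. Stack: [-3]
STORE_FAST t → t=-3. Stack: []
LOAD_CONST → push 0. Stack: [0]
STORE_FAST i → i=0. Stack: []
LOAD_FAST i → push 0. Stack: [0]
LOAD_CONST → push 2. Stack: [0, 2]
COMPARE_OP bool(<) → 0 vs 2 = True. Stack: [True]
POP_JUMP_IF_FALSE → pop True; no jump. Stack: []
LOAD_FAST_LOAD_FAST t,a → push -3,8. Stack: [-3, 8]
BINARY_OP + → -3 + 8 = 5. Stack: [5]
STORE_FAST t → t=5. Stack: []
LOAD_FAST_LOAD_FAST i,i → push 0,0. Stack: [0, 0]
BINARY_OP - → 0 - 0 = 0. Stack: [0]
STORE_FAST t → t=0. Stack: []
LOAD_FAST i → push 0. Stack: [0]
LOAD_CONST → push 1. Stack: [0, 1]
BINARY_OP + → 0 + 1 = 1. Stack: [1]
STORE_FAST i → i=1. Stack: []
LOAD_FAST i → push 1. Stack: [1]
LOAD_CONST → push 2. Stack: [1, 2]
COMPARE_OP bool(<) → 1 vs 2 = True. Stack: [True]
POP_JUMP_IF_FALSE → pop True; no jump. Stack: []
LOAD_FAST_LOAD_FAST t,a → push 0,8. Stack: [0, 8]
BINARY_OP + → 0 + 8 = 8. Stack: [8]
STORE_FAST t → t=8. Stack: []
LOAD_FAST_LOAD_FAST i,i → push 1,1. Stack: [1, 1]
BINARY_OP - → 1 - 1 = 0. Stack: [0]
STORE_FAST t → t=0. Stack: []
LOAD_FAST i → push 1. Stack: [1]
LOAD_CONST → push 1. Stack: [1, 1]
BINARY_OP + → 1 + 1 = 2. Stack: [2]
STORE_FAST i → i=2. Stack: []
LOAD_FAST i → push 2. Stack: [2]
LOAD_CONST → push 2. Stack: [2, 2]
COMPARE_OP bool(<) → 2 vs 2 = False. Stack: [False]
POP_JUMP_IF_FALSE → pop False; jump. Stack: []
LOAD_FAST t → push 0. Stack: [0]
RETURN_VALUE → return 0.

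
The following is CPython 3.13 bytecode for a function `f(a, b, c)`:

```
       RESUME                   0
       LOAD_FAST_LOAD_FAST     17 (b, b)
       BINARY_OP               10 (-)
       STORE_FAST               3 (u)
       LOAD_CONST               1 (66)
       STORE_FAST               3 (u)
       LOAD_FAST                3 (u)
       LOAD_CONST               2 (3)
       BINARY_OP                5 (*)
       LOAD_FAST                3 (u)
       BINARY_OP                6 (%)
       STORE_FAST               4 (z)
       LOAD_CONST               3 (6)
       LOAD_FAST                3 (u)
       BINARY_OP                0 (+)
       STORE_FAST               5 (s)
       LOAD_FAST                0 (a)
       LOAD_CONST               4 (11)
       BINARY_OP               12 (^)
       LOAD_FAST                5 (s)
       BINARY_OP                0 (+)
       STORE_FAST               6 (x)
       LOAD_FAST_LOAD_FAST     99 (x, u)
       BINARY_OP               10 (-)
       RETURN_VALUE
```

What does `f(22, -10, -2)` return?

35

LOAD_FAST_LOAD_FAST b,b → push -10,-10. Stack: [-10, -10]
BINARY_OP - → -10 - -10 = 0. Stack: [0]
STORE_FAST u → u=0. Stack: []
LOAD_CONST → push 66. Stack: [66]
STORE_FAST u → u=66. Stack: []
LOAD_FAST u → push 66. Stack: [66]
LOAD_CONST → push 3. Stack: [66, 3]
BINARY_OP * → 66 * 3 = 198. Stack: [198]
LOAD_FAST u → push 66. Stack: [198, 66]
BINARY_OP % → 198 % 66 = 0. Stack: [0]
STORE_FAST z → z=0. Stack: []
LOAD_CONST → push 6. Stack: [6]
LOAD_FAST u → push 66. Stack: [6, 66]
BINARY_OP + → 6 + 66 = 72. Stack: [72]
STORE_FAST s → s=72. Stack: []
LOAD_FAST a → push 22. Stack: [22]
LOAD_CONST → push 11. Stack: [22, 11]
BINARY_OP ^ → 22 ^ 11 = 29. Stack: [29]
LOAD_FAST s → push 72. Stack: [29, 72]
BINARY_OP + → 29 + 72 = 101. Stack: [101]
STORE_FAST x → x=101. Stack: []
LOAD_FAST_LOAD_FAST x,u → push 101,66. Stack: [101, 66]
BINARY_OP - → 101 - 66 = 35. Stack: [35]
RETURN_VALUE → return 35.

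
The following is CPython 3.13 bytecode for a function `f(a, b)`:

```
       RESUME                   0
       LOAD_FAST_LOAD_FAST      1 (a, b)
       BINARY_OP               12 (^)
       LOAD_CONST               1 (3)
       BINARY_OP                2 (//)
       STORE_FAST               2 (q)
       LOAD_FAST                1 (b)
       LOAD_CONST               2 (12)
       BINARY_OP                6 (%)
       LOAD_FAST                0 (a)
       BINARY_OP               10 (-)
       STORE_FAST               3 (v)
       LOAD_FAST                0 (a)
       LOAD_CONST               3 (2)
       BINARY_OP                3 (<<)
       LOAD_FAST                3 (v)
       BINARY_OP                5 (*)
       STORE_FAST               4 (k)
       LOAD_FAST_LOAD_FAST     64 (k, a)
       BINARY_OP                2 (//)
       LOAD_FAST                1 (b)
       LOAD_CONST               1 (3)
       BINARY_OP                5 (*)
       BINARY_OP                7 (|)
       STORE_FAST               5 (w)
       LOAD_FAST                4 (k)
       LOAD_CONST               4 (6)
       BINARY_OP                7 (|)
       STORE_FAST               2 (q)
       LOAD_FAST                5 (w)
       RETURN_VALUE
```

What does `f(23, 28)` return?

-12

LOAD_FAST_LOAD_FAST a,b → push 23,28. Stack: [23, 28]
BINARY_OP ^ → 23 ^ 28 = 11. Stack: [11]
LOAD_CONST → push 3. Stack: [11, 3]
BINARY_OP // → 11 // 3 = 3. Stack: [3]
STORE_FAST q → q=3. Stack: []
LOAD_FAST b → push 28. Stack: [28]
LOAD_CONST → push 12. Stack: [28, 12]
BINARY_OP % → 28 % 12 = 4. Stack: [4]
LOAD_FAST a → push 23. Stack: [4, 23]
BINARY_OP - → 4 - 23 = -19. Stack: [-19]
STORE_FAST v → v=-19. Stack: []
LOAD_FAST a → push 23. Stack: [23]
LOAD_CONST → push 2. Stack: [23, 2]
BINARY_OP << → 23 << 2 = 92. Stack: [92]
LOAD_FAST v → push -19. Stack: [92, -19]
BINARY_OP * → 92 * -19 = -1748. Stack: [-1748]
STORE_FAST k → k=-1748. Stack: []
LOAD_FAST_LOAD_FAST k,a → push -1748,23. Stack: [-1748, 23]
BINARY_OP // → -1748 // 23 = -76. Stack: [-76]
LOAD_FAST b → push 28. Stack: [-76, 28]
LOAD_CONST → push 3. Stack: [-76, 28, 3]
BINARY_OP * → 28 * 3 = 84. Stack: [-76, 84]
BINARY_OP | → -76 | 84 = -12. Stack: [-12]
STORE_FAST w → w=-12. Stack: []
LOAD_FAST k → push -1748. Stack: [-1748]
LOAD_CONST → push 6. Stack: [-1748, 6]
BINARY_OP | → -1748 | 6 = -1746. Stack: [-1746]
STORE_FAST q → q=-1746. Stack: []
LOAD_FAST w → push -12. Stack: [-12]
RETURN_VALUE → return -12.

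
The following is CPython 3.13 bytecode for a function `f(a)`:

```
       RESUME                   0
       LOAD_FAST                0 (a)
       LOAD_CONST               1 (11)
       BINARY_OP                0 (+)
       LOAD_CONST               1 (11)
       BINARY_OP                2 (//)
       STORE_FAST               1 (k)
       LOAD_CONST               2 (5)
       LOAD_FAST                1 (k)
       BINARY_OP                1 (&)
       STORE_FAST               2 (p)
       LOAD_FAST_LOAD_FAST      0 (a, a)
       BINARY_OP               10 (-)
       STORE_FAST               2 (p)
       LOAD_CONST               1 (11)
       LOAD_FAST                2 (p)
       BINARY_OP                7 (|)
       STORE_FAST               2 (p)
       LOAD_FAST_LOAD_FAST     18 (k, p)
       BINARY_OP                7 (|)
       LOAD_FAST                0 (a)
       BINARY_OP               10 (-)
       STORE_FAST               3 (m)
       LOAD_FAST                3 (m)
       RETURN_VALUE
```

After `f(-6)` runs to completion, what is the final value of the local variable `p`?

LOAD_FAST a → push -6. Stack: [-6]
LOAD_CONST → push 11. Stack: [-6, 11]
BINARY_OP + → -6 + 11 = 5. Stack: [5]
LOAD_CONST → push 11. Stack: [5, 11]
BINARY_OP // → 5 // 11 = 0. Stack: [0]
STORE_FAST k → k=0. Stack: []
LOAD_CONST → push 5. Stack: [5]
LOAD_FAST k → push 0. Stack: [5, 0]
BINARY_OP & → 5 & 0 = 0. Stack: [0]
STORE_FAST p → p=0. Stack: []
LOAD_FAST_LOAD_FAST a,a → push -6,-6. Stack: [-6, -6]
BINARY_OP - → -6 - -6 = 0. Stack: [0]
STORE_FAST p → p=0. Stack: []
LOAD_CONST → push 11. Stack: [11]
LOAD_FAST p → push 0. Stack: [11, 0]
BINARY_OP | → 11 | 0 = 11. Stack: [11]
STORE_FAST p → p=11. Stack: []
LOAD_FAST_LOAD_FAST k,p → push 0,11. Stack: [0, 11]
BINARY_OP | → 0 | 11 = 11. Stack: [11]
LOAD_FAST a → push -6. Stack: [11, -6]
BINARY_OP - → 11 - -6 = 17. Stack: [17]
STORE_FAST m → m=17. Stack: []
LOAD_FAST m → push 17. Stack: [17]
RETURN_VALUE → return 17.

11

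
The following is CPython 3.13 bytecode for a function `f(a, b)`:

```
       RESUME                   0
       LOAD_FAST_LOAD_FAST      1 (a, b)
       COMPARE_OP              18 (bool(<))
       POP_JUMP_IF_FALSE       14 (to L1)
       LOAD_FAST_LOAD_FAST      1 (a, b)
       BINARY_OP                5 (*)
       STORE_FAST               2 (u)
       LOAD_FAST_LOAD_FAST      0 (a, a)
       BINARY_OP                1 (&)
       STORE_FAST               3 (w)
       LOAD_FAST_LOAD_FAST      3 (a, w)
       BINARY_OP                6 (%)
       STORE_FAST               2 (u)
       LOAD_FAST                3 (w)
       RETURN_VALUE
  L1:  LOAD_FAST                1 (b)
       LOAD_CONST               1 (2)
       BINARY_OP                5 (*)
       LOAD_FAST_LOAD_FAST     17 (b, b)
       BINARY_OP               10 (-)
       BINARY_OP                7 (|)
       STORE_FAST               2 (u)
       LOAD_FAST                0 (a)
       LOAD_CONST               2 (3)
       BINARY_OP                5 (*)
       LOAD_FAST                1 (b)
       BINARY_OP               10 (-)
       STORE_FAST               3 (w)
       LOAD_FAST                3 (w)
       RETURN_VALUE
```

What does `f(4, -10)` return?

22

LOAD_FAST_LOAD_FAST a,b → push 4,-10. Stack: [4, -10]
COMPARE_OP bool(<) → 4 vs -10 = False. Stack: [False]
POP_JUMP_IF_FALSE → pop False; jump. Stack: []
LOAD_FAST b → push -10. Stack: [-10]
LOAD_CONST → push 2. Stack: [-10, 2]
BINARY_OP * → -10 * 2 = -20. Stack: [-20]
LOAD_FAST_LOAD_FAST b,b → push -10,-10. Stack: [-20, -10, -10]
BINARY_OP - → -10 - -10 = 0. Stack: [-20, 0]
BINARY_OP | → -20 | 0 = -20. Stack: [-20]
STORE_FAST u → u=-20. Stack: []
LOAD_FAST a → push 4. Stack: [4]
LOAD_CONST → push 3. Stack: [4, 3]
BINARY_OP * → 4 * 3 = 12. Stack: [12]
LOAD_FAST b → push -10. Stack: [12, -10]
BINARY_OP - → 12 - -10 = 22. Stack: [22]
STORE_FAST w → w=22. Stack: []
LOAD_FAST w → push 22. Stack: [22]
RETURN_VALUE → return 22.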